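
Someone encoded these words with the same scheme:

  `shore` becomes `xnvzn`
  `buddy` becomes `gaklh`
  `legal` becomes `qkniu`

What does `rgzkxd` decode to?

mascot

Each letter shifts forward by (position + 5), i.e. 5, 6, 7, … — the shift grows by one for each successive letter.
Decoding rgzkxd: r−5=m, g−6=a, z−7=s, k−8=c, x−9=o, d−10=t.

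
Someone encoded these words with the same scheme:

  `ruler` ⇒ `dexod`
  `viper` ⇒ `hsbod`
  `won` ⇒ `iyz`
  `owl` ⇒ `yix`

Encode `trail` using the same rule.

fdksx

Vowels shift forward by 10 and consonants shift forward by 12.
For trail: t(cons)+12=f, r(cons)+12=d, a(vowel)+10=k, i(vowel)+10=s, l(cons)+12=x.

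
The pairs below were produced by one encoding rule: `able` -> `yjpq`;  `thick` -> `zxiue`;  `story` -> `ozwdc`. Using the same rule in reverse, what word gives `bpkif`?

fluid

a(0)→y(24) and b(1)→j(9) fit y≡11x+24 (mod 26); the inverse of 11 mod 26 is 19. This is an affine cipher: with a=0,…,z=25, each position x becomes (11x+24) mod 26.
Reversing it on bpkif: b(1)→19·(1−24)≡5=f; p(15)→19·(15−24)≡11=l; k(10)→19·(10−24)≡20=u; i(8)→19·(8−24)≡8=i; f(5)→19·(5−24)≡3=d (all mod 26).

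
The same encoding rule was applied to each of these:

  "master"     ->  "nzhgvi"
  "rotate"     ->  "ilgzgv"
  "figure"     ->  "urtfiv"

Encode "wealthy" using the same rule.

Each pair mirrors across the alphabet (m↔n, a↔z, s↔h): positions sum to 25. Each letter is replaced by its mirror in the alphabet: a↔z, b↔y, c↔x, and so on (the Atbash cipher).
Applying it to wealthy: w↔d, e↔v, a↔z, l↔o, t↔g, h↔s, y↔b.

dvzogsb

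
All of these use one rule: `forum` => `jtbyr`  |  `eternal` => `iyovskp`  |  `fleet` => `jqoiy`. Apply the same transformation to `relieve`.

Shifts by position in forum: pos 0: f→j (+4), pos 1: o→t (+5), pos 2: r→b (+10), pos 3: u→y (+4), pos 4: m→r (+5) — repeating every 3. The shifts repeat in a cycle of length 3: positions 0,1,… shift by +4, +5, +10, then the pattern repeats.
Applying it to relieve: r+4=v, e+5=j, l+10=v, i+4=m, e+5=j, v+10=f, e+4=i.

vjvmjfi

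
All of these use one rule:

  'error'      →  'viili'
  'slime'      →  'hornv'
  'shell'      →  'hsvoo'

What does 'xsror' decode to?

Each pair mirrors across the alphabet (e↔v, r↔i, r↔i): positions sum to 25. Each letter is replaced by its mirror in the alphabet: a↔z, b↔y, c↔x, and so on (the Atbash cipher).
Reversing it on xsror: x↔c, s↔h, r↔i, o↔l, r↔i.

chili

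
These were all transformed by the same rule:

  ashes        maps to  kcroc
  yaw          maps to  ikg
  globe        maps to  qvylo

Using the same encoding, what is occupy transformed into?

ymmezi

Compare letters: a→k is +10, s→c is +10, h→r is +10 — a constant shift. Every letter moves 10 places later in the alphabet, wrapping around z→a.
Applying it to occupy: o+10=y, c+10=m, c+10=m, u+10=e, p+10=z, y+10=i.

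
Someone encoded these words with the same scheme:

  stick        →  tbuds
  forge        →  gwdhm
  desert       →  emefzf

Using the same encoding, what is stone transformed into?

tbaom

It's a Vigenère-style cipher with numeric key [1,8,12]: position i shifts by key[i mod 3].
Applying it to stone: s+1=t, t+8=b, o+12=a, n+1=o, e+8=m.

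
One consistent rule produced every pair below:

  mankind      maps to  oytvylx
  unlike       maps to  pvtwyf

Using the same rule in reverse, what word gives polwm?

Two steps: reverse the string, then apply a Caesar shift of +11.
Reversing it on polwm: shift back: p−11=e, o−11=d, l−11=a, w−11=l, m−11=b → edalb; then reverse → blade.

blade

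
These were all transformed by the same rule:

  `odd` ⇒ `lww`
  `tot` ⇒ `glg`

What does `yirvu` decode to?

brief

Each letter is replaced by its mirror in the alphabet: a↔z, b↔y, c↔x, and so on (the Atbash cipher).
Decoding yirvu: y↔b, i↔r, r↔i, v↔e, u↔f.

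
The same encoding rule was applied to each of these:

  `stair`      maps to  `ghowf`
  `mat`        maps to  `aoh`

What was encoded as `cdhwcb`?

option

Compare letters: s→g is +14, t→h is +14, a→o is +14 — a constant shift. This is a Caesar cipher with shift 14.
Undoing it on cdhwcb: c−14=o, d−14=p, h−14=t, w−14=i, c−14=o, b−14=n.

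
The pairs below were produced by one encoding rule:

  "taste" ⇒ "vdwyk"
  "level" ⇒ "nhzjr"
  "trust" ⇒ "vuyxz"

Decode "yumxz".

In taste: t→v is +2, a→d is +3, s→w is +4, t→y is +5 — the shift increases by 1 each position. Each letter shifts forward by (position + 2), i.e. 2, 3, 4, … — the shift grows by one for each successive letter.
Reversing it on yumxz: y−2=w, u−3=r, m−4=i, x−5=s, z−6=t.

wrist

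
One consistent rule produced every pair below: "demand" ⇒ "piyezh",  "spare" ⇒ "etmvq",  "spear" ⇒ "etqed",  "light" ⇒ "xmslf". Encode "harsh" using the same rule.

tedwt

Shifts by position in demand: pos 0: d→p (+12), pos 1: e→i (+4), pos 2: m→y (+12), pos 3: a→e (+4) — repeating every 2. A repeating key of period 2 is used — shifts +12, +4 over and over.
On harsh: h+12=t, a+4=e, r+12=d, s+4=w, h+12=t.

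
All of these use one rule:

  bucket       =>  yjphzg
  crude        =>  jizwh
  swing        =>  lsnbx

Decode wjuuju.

The output letters match the input read backwards, each shifted +5: bucket reversed is tekcub. Two steps: reverse the string, then apply a Caesar shift of +5.
Reversing it on wjuuju: shift back: w−5=r, j−5=e, u−5=p, u−5=p, j−5=e, u−5=p → reppep; then reverse → pepper.

pepper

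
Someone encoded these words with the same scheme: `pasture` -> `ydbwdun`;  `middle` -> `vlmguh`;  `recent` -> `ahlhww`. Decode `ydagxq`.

pardon

Shifts by position in pasture: pos 0: p→y (+9), pos 1: a→d (+3), pos 2: s→b (+9), pos 3: t→w (+3) — repeating every 2. A repeating key of period 2 is used — shifts +9, +3 over and over.
Reversing it on ydagxq: y−9=p, d−3=a, a−9=r, g−3=d, x−9=o, q−3=n.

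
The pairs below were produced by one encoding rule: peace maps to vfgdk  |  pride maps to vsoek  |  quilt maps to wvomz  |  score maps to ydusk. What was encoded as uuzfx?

Shifts by position in peace: pos 0: p→v (+6), pos 1: e→f (+1), pos 2: a→g (+6), pos 3: c→d (+1) — repeating every 2. The shifts repeat in a cycle of length 2: positions 0,1,… shift by +6, +1, then the pattern repeats.
Reversing it on uuzfx: u−6=o, u−1=t, z−6=t, f−1=e, x−6=r.

otter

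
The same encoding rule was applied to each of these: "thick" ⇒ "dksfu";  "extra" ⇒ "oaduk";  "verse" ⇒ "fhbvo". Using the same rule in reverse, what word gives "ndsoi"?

daily

Shifts by position in thick: pos 0: t→d (+10), pos 1: h→k (+3), pos 2: i→s (+10), pos 3: c→f (+3) — repeating every 2. A repeating key of period 2 is used — shifts +10, +3 over and over.
Decoding ndsoi: n−10=d, d−3=a, s−10=i, o−3=l, i−10=y.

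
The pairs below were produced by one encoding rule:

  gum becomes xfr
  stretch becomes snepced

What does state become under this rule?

peled

The output letters match the input read backwards, each shifted +11: gum reversed is mug. The word is reversed, then every letter is shifted forward by 11.
On state: reverse → etats; then shift: e+11=p, t+11=e, a+11=l, t+11=e, s+11=d.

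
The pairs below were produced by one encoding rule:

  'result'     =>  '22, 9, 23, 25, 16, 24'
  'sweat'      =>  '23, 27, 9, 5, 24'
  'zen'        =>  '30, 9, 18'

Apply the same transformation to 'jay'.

14, 5, 29

Each letter is replaced by its alphabet position (a=1..z=26) + 4.
On jay: j=10→14, a=1→5, y=25→29.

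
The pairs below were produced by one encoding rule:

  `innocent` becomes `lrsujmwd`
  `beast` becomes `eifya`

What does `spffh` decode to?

The shift increases by 1 at each position, starting from +3: 3, 4, 5, ….
Undoing it on spffh: s−3=p, p−4=l, f−5=a, f−6=z, h−7=a.

plaza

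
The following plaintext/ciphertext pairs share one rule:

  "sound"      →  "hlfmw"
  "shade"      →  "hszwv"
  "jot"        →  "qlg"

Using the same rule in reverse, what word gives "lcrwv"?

oxide

Each pair mirrors across the alphabet (s↔h, o↔l, u↔f): positions sum to 25. Each letter is replaced by its mirror in the alphabet: a↔z, b↔y, c↔x, and so on (the Atbash cipher).
Undoing it on lcrwv: l↔o, c↔x, r↔i, w↔d, v↔e.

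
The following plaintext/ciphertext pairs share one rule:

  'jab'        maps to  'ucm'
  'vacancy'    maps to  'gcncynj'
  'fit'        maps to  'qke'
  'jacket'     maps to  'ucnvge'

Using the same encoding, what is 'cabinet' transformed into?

ncmkyge

The shift depends on letter class: consonant j→u is +11, but vowel a→c is +2. Vowels shift forward by 2 and consonants shift forward by 11.
Applying it to cabinet: c(cons)+11=n, a(vowel)+2=c, b(cons)+11=m, i(vowel)+2=k, n(cons)+11=y, e(vowel)+2=g, t(cons)+11=e.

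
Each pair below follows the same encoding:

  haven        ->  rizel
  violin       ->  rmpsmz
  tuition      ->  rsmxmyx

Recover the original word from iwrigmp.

license

Read the word backwards and shift each letter +4.
Undoing it on iwrigmp: shift back: i−4=e, w−4=s, r−4=n, i−4=e, g−4=c, m−4=i, p−4=l → esnecil; then reverse → license.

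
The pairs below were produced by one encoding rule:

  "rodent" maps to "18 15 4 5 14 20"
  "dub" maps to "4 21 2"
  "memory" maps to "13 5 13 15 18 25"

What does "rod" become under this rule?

Each letter is replaced by its alphabet position (a=1, b=2, …, z=26).
On rod: r=18→18, o=15→15, d=4→4.

18 15 4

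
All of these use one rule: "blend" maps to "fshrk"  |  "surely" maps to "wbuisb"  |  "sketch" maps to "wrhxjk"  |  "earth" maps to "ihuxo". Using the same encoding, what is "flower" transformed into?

jsralu

A repeating key of period 3 is used — shifts +4, +7, +3 over and over.
On flower: f+4=j, l+7=s, o+3=r, w+4=a, e+7=l, r+3=u.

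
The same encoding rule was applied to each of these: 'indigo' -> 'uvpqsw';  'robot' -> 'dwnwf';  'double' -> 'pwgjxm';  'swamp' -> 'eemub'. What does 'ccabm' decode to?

It's a Vigenère-style cipher with numeric key [12,8]: position i shifts by key[i mod 2].
Reversing it on ccabm: c−12=q, c−8=u, a−12=o, b−8=t, m−12=a.

quota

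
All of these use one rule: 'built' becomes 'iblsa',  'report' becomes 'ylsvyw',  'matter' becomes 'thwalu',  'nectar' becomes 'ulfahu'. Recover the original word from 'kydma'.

draft

Shifts by position in built: pos 0: b→i (+7), pos 1: u→b (+7), pos 2: i→l (+3), pos 3: l→s (+7), pos 4: t→a (+7) — repeating every 3. The shifts repeat in a cycle of length 3: positions 0,1,… shift by +7, +7, +3, then the pattern repeats.
Decoding kydma: k−7=d, y−7=r, d−3=a, m−7=f, a−7=t.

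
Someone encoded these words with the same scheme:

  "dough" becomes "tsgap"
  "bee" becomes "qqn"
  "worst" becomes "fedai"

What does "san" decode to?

bog

The output letters match the input read backwards, each shifted +12: dough reversed is hguod. The word is reversed, then every letter is shifted forward by 12.
Decoding san: shift back: s−12=g, a−12=o, n−12=b → gob; then reverse → bog.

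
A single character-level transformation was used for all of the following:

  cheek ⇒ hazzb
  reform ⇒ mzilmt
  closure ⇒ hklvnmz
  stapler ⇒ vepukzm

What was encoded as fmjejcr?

c(2)→h(7) and h(7)→a(0) fit y≡9x+15 (mod 26); the inverse of 9 mod 26 is 3. Each letter's alphabet position (a=0..z=25) is mapped through 9·x+15 mod 26 — an affine cipher.
Reversing it on fmjejcr: f(5)→3·(5−15)≡22=w; m(12)→3·(12−15)≡17=r; j(9)→3·(9−15)≡8=i; e(4)→3·(4−15)≡19=t; j(9)→3·(9−15)≡8=i; c(2)→3·(2−15)≡13=n; r(17)→3·(17−15)≡6=g (all mod 26).

writing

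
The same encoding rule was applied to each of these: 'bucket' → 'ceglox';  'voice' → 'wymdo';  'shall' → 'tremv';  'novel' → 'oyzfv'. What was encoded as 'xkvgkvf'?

warfare

Shifts by position in bucket: pos 0: b→c (+1), pos 1: u→e (+10), pos 2: c→g (+4), pos 3: k→l (+1), pos 4: e→o (+10), pos 5: t→x (+4) — repeating every 3. It's a Vigenère-style cipher with numeric key [1,10,4]: position i shifts by key[i mod 3].
Undoing it on xkvgkvf: x−1=w, k−10=a, v−4=r, g−1=f, k−10=a, v−4=r, f−1=e.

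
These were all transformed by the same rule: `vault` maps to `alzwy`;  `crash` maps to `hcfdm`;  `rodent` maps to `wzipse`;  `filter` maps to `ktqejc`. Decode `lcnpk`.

grief

Shifts by position in vault: pos 0: v→a (+5), pos 1: a→l (+11), pos 2: u→z (+5), pos 3: l→w (+11) — repeating every 2. A repeating key of period 2 is used — shifts +5, +11 over and over.
Undoing it on lcnpk: l−5=g, c−11=r, n−5=i, p−11=e, k−5=f.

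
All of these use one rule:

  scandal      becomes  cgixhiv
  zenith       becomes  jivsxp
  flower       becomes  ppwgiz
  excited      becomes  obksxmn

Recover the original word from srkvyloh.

Shifts by position in scandal: pos 0: s→c (+10), pos 1: c→g (+4), pos 2: a→i (+8), pos 3: n→x (+10), pos 4: d→h (+4), pos 5: a→i (+8) — repeating every 3. It's a Vigenère-style cipher with numeric key [10,4,8]: position i shifts by key[i mod 3].
Reversing it on srkvyloh: s−10=i, r−4=n, k−8=c, v−10=l, y−4=u, l−8=d, o−10=e, h−4=d.

included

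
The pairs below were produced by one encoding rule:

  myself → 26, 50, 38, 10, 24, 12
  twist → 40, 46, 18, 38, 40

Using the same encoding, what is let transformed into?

24, 10, 40

m(#13)→26 and y(#25)→50: differences scale by 2, so n = 2·pos + 0. With a=1..z=26, the number is 2·pos.
Applying it to let: l=12→24, e=5→10, t=20→40.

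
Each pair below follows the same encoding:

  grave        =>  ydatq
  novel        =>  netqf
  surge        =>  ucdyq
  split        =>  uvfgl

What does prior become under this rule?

This is an affine cipher: with a=0,…,z=25, each position x becomes (17x+0) mod 26.
On prior: p(15)→17·15+0≡21=v; r(17)→17·17+0≡3=d; i(8)→17·8+0≡6=g; o(14)→17·14+0≡4=e; r(17)→17·17+0≡3=d (all mod 26).

vdged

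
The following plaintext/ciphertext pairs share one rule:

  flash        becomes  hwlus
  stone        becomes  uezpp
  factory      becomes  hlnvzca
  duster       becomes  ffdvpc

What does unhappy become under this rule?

wyscaaa

The shifts repeat in a cycle of length 3: positions 0,1,… shift by +2, +11, +11, then the pattern repeats.
Applying it to unhappy: u+2=w, n+11=y, h+11=s, a+2=c, p+11=a, p+11=a, y+2=a.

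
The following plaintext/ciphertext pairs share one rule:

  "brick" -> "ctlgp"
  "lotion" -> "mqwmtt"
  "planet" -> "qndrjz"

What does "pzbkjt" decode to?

oxygen

In brick: b→c is +1, r→t is +2, i→l is +3, c→g is +4 — the shift increases by 1 each position. The shift increases by 1 at each position, starting from +1: 1, 2, 3, ….
Decoding pzbkjt: p−1=o, z−2=x, b−3=y, k−4=g, j−5=e, t−6=n.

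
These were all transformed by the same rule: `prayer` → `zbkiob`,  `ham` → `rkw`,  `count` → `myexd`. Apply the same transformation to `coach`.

mykmr

Compare letters: p→z is +10, r→b is +10, a→k is +10 — a constant shift. This is a Caesar cipher with shift 10.
Applying it to coach: c+10=m, o+10=y, a+10=k, c+10=m, h+10=r.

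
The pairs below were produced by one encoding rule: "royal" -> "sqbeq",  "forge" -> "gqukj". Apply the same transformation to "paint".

qclry

In royal: r→s is +1, o→q is +2, y→b is +3, a→e is +4 — the shift increases by 1 each position. Each letter shifts forward by (position + 1), i.e. 1, 2, 3, … — the shift grows by one for each successive letter.
Applying it to paint: p+1=q, a+2=c, i+3=l, n+4=r, t+5=y.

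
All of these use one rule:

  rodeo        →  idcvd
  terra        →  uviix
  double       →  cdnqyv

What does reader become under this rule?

ivxcvi

r(17)→i(8) and o(14)→d(3) fit y≡19x+23 (mod 26); the inverse of 19 mod 26 is 11. Treating letters as 0–25, the rule is x ↦ 19x + 23 (mod 26).
On reader: r(17)→19·17+23≡8=i; e(4)→19·4+23≡21=v; a(0)→19·0+23≡23=x; d(3)→19·3+23≡2=c; e(4)→19·4+23≡21=v; r(17)→19·17+23≡8=i (all mod 26).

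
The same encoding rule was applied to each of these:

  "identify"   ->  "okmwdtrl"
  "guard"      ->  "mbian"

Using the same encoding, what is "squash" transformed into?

yxcjcs

In identify: i→o is +6, d→k is +7, e→m is +8, n→w is +9 — the shift increases by 1 each position. The shift increases by 1 at each position, starting from +6: 6, 7, 8, ….
For squash: s+6=y, q+7=x, u+8=c, a+9=j, s+10=c, h+11=s.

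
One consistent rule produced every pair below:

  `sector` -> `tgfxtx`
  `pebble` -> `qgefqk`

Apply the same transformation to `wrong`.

xtrrl

In sector: s→t is +1, e→g is +2, c→f is +3, t→x is +4 — the shift increases by 1 each position. Each letter shifts forward by (position + 1), i.e. 1, 2, 3, … — the shift grows by one for each successive letter.
Applying it to wrong: w+1=x, r+2=t, o+3=r, n+4=r, g+5=l.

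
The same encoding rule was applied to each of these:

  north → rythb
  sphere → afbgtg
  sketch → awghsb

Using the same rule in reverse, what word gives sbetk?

Each letter's alphabet position (a=0..z=25) is mapped through 7·x+4 mod 26 — an affine cipher.
Undoing it on sbetk: s(18)→15·(18−4)≡2=c; b(1)→15·(1−4)≡7=h; e(4)→15·(4−4)≡0=a; t(19)→15·(19−4)≡17=r; k(10)→15·(10−4)≡12=m (all mod 26).

charm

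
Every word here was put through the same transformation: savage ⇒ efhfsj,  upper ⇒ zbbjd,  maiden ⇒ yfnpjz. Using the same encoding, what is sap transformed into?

efb

The shift depends on letter class: consonant s→e is +12, but vowel a→f is +5. The rule splits by letter class: vowels +5, consonants +12.
Applying it to sap: s(cons)+12=e, a(vowel)+5=f, p(cons)+12=b.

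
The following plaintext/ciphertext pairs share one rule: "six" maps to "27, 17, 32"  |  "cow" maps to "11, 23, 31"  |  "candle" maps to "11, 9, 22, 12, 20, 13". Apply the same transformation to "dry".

s is letter #19 and maps to 27: an offset of 8. Each letter is replaced by its alphabet position (a=1..z=26) + 8.
For dry: d=4→12, r=18→26, y=25→33.

12, 26, 33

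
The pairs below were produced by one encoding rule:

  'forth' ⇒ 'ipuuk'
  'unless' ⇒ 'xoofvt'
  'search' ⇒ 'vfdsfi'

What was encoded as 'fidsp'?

Shifts by position in forth: pos 0: f→i (+3), pos 1: o→p (+1), pos 2: r→u (+3), pos 3: t→u (+1) — repeating every 2. It's a Vigenère-style cipher with numeric key [3,1]: position i shifts by key[i mod 2].
Decoding fidsp: f−3=c, i−1=h, d−3=a, s−1=r, p−3=m.

charm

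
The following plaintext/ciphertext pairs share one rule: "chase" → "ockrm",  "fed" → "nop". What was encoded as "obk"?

The output letters match the input read backwards, each shifted +10: chase reversed is esahc. Two steps: reverse the string, then apply a Caesar shift of +10.
Decoding obk: shift back: o−10=e, b−10=r, k−10=a → era; then reverse → are.

are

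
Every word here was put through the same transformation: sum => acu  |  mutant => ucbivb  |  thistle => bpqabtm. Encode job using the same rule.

rwj

Compare letters: s→a is +8, u→c is +8, m→u is +8 — a constant shift. This is a Caesar cipher with shift 8.
For job: j+8=r, o+8=w, b+8=j.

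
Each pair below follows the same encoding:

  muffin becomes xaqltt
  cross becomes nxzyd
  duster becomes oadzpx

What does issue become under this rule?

Shifts by position in muffin: pos 0: m→x (+11), pos 1: u→a (+6), pos 2: f→q (+11), pos 3: f→l (+6) — repeating every 2. It's a Vigenère-style cipher with numeric key [11,6]: position i shifts by key[i mod 2].
Applying it to issue: i+11=t, s+6=y, s+11=d, u+6=a, e+11=p.

tydap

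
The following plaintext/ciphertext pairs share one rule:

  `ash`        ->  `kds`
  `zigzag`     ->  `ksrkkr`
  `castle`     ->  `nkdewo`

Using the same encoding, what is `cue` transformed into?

neo

The shift depends on letter class: consonant s→d is +11, but vowel a→k is +10. Two shifts are in play — +10 for a/e/i/o/u, +11 for every other letter.
Applying it to cue: c(cons)+11=n, u(vowel)+10=e, e(vowel)+10=o.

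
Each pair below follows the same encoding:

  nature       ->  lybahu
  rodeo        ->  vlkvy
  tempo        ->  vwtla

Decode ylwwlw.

pepper

The output letters match the input read backwards, each shifted +7: nature reversed is erutan. Read the word backwards and shift each letter +7.
Decoding ylwwlw: shift back: y−7=r, l−7=e, w−7=p, w−7=p, l−7=e, w−7=p → reppep; then reverse → pepper.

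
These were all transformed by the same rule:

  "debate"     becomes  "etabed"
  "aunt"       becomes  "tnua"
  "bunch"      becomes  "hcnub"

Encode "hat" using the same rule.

tah

The word is simply reversed.
On hat: reverse → tah.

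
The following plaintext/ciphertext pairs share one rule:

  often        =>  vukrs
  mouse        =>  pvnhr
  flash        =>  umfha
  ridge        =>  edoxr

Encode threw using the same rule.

o(14)→v(21) and f(5)→u(20) fit y≡3x+5 (mod 26); the inverse of 3 mod 26 is 9. Treating letters as 0–25, the rule is x ↦ 3x + 5 (mod 26).
Applying it to threw: t(19)→3·19+5≡10=k; h(7)→3·7+5≡0=a; r(17)→3·17+5≡4=e; e(4)→3·4+5≡17=r; w(22)→3·22+5≡19=t (all mod 26).

kaert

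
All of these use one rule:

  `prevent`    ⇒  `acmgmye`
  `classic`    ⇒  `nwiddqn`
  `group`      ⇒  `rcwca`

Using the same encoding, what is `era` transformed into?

mci

The rule splits by letter class: vowels +8, consonants +11.
Applying it to era: e(vowel)+8=m, r(cons)+11=c, a(vowel)+8=i.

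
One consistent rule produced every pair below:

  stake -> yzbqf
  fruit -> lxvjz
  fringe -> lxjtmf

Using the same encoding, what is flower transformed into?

The shift depends on letter class: consonant s→y is +6, but vowel a→b is +1. Two shifts are in play — +1 for a/e/i/o/u, +6 for every other letter.
For flower: f(cons)+6=l, l(cons)+6=r, o(vowel)+1=p, w(cons)+6=c, e(vowel)+1=f, r(cons)+6=x.

lrpcfx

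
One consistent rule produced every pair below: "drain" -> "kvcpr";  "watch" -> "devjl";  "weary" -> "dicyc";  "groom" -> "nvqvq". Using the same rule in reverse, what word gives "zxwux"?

Shifts by position in drain: pos 0: d→k (+7), pos 1: r→v (+4), pos 2: a→c (+2), pos 3: i→p (+7), pos 4: n→r (+4) — repeating every 3. It's a Vigenère-style cipher with numeric key [7,4,2]: position i shifts by key[i mod 3].
Reversing it on zxwux: z−7=s, x−4=t, w−2=u, u−7=n, x−4=t.

stunt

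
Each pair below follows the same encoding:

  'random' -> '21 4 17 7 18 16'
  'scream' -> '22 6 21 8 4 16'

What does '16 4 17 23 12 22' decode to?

r is letter #18 and maps to 21: an offset of 3. Letters become their 1-based position plus 3 (so a→4, b→5, …).
Decoding 16 4 17 23 12 22: 16→(16−3)÷1=13=m, 4→(4−3)÷1=1=a, 17→(17−3)÷1=14=n, 23→(23−3)÷1=20=t, 12→(12−3)÷1=9=i, 22→(22−3)÷1=19=s.

mantis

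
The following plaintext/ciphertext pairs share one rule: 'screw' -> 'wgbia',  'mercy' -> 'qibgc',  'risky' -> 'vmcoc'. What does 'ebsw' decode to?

It's a Vigenère-style cipher with numeric key [4,4,10]: position i shifts by key[i mod 3].
Reversing it on ebsw: e−4=a, b−4=x, s−10=i, w−4=s.

axis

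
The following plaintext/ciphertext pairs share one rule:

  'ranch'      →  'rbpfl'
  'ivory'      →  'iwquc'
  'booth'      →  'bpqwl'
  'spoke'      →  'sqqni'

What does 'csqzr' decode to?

Each letter shifts forward by its position index (0, 1, 2, …) — the shift grows by one for each successive letter.
Reversing it on csqzr: c−0=c, s−1=r, q−2=o, z−3=w, r−4=n.

crown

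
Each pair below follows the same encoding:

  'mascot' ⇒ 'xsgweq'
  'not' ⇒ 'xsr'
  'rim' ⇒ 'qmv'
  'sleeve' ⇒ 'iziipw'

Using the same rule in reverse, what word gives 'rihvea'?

The word is reversed, then every letter is shifted forward by 4.
Decoding rihvea: shift back: r−4=n, i−4=e, h−4=d, v−4=r, e−4=a, a−4=w → nedraw; then reverse → warden.

warden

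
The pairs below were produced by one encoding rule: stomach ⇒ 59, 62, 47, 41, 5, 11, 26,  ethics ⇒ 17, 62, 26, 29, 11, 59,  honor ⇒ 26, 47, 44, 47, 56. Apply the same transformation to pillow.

s(#19)→59 and t(#20)→62: differences scale by 3, so n = 3·pos + 2. The formula is n = 3×(alphabet index, a=1) + 2.
For pillow: p=16→50, i=9→29, l=12→38, l=12→38, o=15→47, w=23→71.

50, 29, 38, 38, 47, 71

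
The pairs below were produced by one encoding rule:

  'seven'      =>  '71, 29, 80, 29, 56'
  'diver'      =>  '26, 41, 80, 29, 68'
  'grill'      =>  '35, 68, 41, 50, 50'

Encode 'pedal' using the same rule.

62, 29, 26, 17, 50

s(#19)→71 and e(#5)→29: differences scale by 3, so n = 3·pos + 14. The formula is n = 3×(alphabet index, a=1) + 14.
For pedal: p=16→62, e=5→29, d=4→26, a=1→17, l=12→50.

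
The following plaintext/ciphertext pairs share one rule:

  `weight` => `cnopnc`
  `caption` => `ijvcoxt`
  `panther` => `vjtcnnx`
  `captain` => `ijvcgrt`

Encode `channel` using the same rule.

A repeating key of period 2 is used — shifts +6, +9 over and over.
On channel: c+6=i, h+9=q, a+6=g, n+9=w, n+6=t, e+9=n, l+6=r.

iqgwtnr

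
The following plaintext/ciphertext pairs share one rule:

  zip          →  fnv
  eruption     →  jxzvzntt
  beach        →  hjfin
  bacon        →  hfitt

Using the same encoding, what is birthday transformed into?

hnxznjfe

Vowels shift forward by 5 and consonants shift forward by 6.
On birthday: b(cons)+6=h, i(vowel)+5=n, r(cons)+6=x, t(cons)+6=z, h(cons)+6=n, d(cons)+6=j, a(vowel)+5=f, y(cons)+6=e.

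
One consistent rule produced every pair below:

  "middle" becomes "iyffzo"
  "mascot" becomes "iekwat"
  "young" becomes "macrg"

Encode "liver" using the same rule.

m(12)→i(8) and i(8)→y(24) fit y≡9x+4 (mod 26); the inverse of 9 mod 26 is 3. This is an affine cipher: with a=0,…,z=25, each position x becomes (9x+4) mod 26.
On liver: l(11)→9·11+4≡25=z; i(8)→9·8+4≡24=y; v(21)→9·21+4≡11=l; e(4)→9·4+4≡14=o; r(17)→9·17+4≡1=b (all mod 26).

zylob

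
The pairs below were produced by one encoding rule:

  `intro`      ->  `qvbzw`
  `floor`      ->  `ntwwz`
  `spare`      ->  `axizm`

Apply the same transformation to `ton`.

This is a Caesar cipher with shift 8.
For ton: t+8=b, o+8=w, n+8=v.

bwv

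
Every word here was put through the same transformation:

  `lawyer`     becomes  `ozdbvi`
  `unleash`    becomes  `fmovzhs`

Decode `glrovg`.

toilet

Each pair mirrors across the alphabet (l↔o, a↔z, w↔d): positions sum to 25. Each letter is replaced by its mirror in the alphabet: a↔z, b↔y, c↔x, and so on (the Atbash cipher).
Reversing it on glrovg: g↔t, l↔o, r↔i, o↔l, v↔e, g↔t.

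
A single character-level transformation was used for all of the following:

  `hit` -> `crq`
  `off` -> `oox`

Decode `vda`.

rum

The output letters match the input read backwards, each shifted +9: hit reversed is tih. Read the word backwards and shift each letter +9.
Decoding vda: shift back: v−9=m, d−9=u, a−9=r → mur; then reverse → rum.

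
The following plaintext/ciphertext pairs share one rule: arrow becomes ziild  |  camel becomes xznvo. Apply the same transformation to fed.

uvw

Each pair mirrors across the alphabet (a↔z, r↔i, r↔i): positions sum to 25. Each letter is replaced by its mirror in the alphabet: a↔z, b↔y, c↔x, and so on (the Atbash cipher).
For fed: f↔u, e↔v, d↔w.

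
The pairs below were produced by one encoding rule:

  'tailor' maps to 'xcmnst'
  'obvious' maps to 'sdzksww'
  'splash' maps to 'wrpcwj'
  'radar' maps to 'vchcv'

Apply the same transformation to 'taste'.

The shifts repeat in a cycle of length 2: positions 0,1,… shift by +4, +2, then the pattern repeats.
For taste: t+4=x, a+2=c, s+4=w, t+2=v, e+4=i.

xcwvi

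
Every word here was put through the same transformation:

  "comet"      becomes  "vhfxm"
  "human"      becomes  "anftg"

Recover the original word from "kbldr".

Compare letters: c→v is +19, o→h is +19, m→f is +19 — a constant shift. Each letter is shifted forward by 19 in the alphabet (a Caesar shift of +19).
Undoing it on kbldr: k−19=r, b−19=i, l−19=s, d−19=k, r−19=y.

risky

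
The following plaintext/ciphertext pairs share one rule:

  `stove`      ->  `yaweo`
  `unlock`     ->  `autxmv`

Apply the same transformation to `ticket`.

zpktoe

In stove: s→y is +6, t→a is +7, o→w is +8, v→e is +9 — the shift increases by 1 each position. Each letter shifts forward by (position + 6), i.e. 6, 7, 8, … — the shift grows by one for each successive letter.
Applying it to ticket: t+6=z, i+7=p, c+8=k, k+9=t, e+10=o, t+11=e.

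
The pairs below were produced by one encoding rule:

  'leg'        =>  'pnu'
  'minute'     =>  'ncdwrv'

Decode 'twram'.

drink

The output letters match the input read backwards, each shifted +9: leg reversed is gel. Two steps: reverse the string, then apply a Caesar shift of +9.
Reversing it on twram: shift back: t−9=k, w−9=n, r−9=i, a−9=r, m−9=d → knird; then reverse → drink.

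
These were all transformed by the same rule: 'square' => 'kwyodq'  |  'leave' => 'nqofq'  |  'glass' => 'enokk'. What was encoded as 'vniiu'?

s(18)→k(10) and q(16)→w(22) fit y≡7x+14 (mod 26); the inverse of 7 mod 26 is 15. Treating letters as 0–25, the rule is x ↦ 7x + 14 (mod 26).
Decoding vniiu: v(21)→15·(21−14)≡1=b; n(13)→15·(13−14)≡11=l; i(8)→15·(8−14)≡14=o; i(8)→15·(8−14)≡14=o; u(20)→15·(20−14)≡12=m (all mod 26).

bloom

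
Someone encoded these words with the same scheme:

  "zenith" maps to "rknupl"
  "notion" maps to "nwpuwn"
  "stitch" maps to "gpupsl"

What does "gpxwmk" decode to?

z(25)→r(17) and e(4)→k(10) fit y≡9x+0 (mod 26); the inverse of 9 mod 26 is 3. This is an affine cipher: with a=0,…,z=25, each position x becomes (9x+0) mod 26.
Reversing it on gpxwmk: g(6)→3·(6−0)≡18=s; p(15)→3·(15−0)≡19=t; x(23)→3·(23−0)≡17=r; w(22)→3·(22−0)≡14=o; m(12)→3·(12−0)≡10=k; k(10)→3·(10−0)≡4=e (all mod 26).

stroke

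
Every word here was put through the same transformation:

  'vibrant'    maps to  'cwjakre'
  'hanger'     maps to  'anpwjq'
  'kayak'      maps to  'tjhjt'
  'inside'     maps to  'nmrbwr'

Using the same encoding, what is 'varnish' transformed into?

The output letters match the input read backwards, each shifted +9: vibrant reversed is tnarbiv. The word is reversed, then every letter is shifted forward by 9.
For varnish: reverse → hsinrav; then shift: h+9=q, s+9=b, i+9=r, n+9=w, r+9=a, a+9=j, v+9=e.

qbrwaje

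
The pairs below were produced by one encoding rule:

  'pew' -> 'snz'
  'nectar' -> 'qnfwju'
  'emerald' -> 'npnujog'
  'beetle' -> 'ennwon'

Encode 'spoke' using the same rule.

vsxnn

Vowels shift forward by 9 and consonants shift forward by 3.
Applying it to spoke: s(cons)+3=v, p(cons)+3=s, o(vowel)+9=x, k(cons)+3=n, e(vowel)+9=n.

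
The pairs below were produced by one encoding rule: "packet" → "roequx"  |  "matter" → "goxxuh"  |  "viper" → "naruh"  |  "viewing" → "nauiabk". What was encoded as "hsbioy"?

This is an affine cipher: with a=0,…,z=25, each position x becomes (21x+14) mod 26.
Reversing it on hsbioy: h(7)→5·(7−14)≡17=r; s(18)→5·(18−14)≡20=u; b(1)→5·(1−14)≡13=n; i(8)→5·(8−14)≡22=w; o(14)→5·(14−14)≡0=a; y(24)→5·(24−14)≡24=y (all mod 26).

runway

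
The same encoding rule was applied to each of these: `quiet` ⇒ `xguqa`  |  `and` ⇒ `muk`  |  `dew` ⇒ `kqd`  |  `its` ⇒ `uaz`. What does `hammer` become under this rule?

Vowels shift forward by 12 and consonants shift forward by 7.
Applying it to hammer: h(cons)+7=o, a(vowel)+12=m, m(cons)+7=t, m(cons)+7=t, e(vowel)+12=q, r(cons)+7=y.

omttqy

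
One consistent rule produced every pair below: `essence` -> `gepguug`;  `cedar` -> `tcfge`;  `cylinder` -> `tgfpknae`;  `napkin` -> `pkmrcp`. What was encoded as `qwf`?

duo

The output letters match the input read backwards, each shifted +2: essence reversed is ecnesse. The word is reversed, then every letter is shifted forward by 2.
Undoing it on qwf: shift back: q−2=o, w−2=u, f−2=d → oud; then reverse → duo.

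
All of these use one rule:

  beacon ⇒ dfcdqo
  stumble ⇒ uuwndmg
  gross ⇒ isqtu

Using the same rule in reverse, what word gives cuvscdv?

Shifts by position in beacon: pos 0: b→d (+2), pos 1: e→f (+1), pos 2: a→c (+2), pos 3: c→d (+1) — repeating every 2. A repeating key of period 2 is used — shifts +2, +1 over and over.
Reversing it on cuvscdv: c−2=a, u−1=t, v−2=t, s−1=r, c−2=a, d−1=c, v−2=t.

attract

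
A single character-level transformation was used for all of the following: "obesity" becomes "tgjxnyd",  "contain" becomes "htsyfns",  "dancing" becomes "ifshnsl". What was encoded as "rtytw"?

motor

Compare letters: o→t is +5, b→g is +5, e→j is +5 — a constant shift. Every letter moves 5 places later in the alphabet, wrapping around z→a.
Decoding rtytw: r−5=m, t−5=o, y−5=t, t−5=o, w−5=r.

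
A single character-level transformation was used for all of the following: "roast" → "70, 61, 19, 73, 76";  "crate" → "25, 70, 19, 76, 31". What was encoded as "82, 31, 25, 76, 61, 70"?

r(#18)→70 and o(#15)→61: differences scale by 3, so n = 3·pos + 16. With a=1..z=26, the number is 3·pos + 16.
Undoing it on 82, 31, 25, 76, 61, 70: 82→(82−16)÷3=22=v, 31→(31−16)÷3=5=e, 25→(25−16)÷3=3=c, 76→(76−16)÷3=20=t, 61→(61−16)÷3=15=o, 70→(70−16)÷3=18=r.

vector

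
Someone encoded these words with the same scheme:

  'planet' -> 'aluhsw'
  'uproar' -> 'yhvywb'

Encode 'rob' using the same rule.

Read the word backwards and shift each letter +7.
On rob: reverse → bor; then shift: b+7=i, o+7=v, r+7=y.

ivy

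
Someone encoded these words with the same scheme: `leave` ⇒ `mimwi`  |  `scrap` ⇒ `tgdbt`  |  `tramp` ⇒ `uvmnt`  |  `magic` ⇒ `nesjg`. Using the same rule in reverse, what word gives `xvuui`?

It's a Vigenère-style cipher with numeric key [1,4,12]: position i shifts by key[i mod 3].
Decoding xvuui: x−1=w, v−4=r, u−12=i, u−1=t, i−4=e.

write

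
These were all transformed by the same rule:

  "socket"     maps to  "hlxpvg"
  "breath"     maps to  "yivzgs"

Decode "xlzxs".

coach

Each pair mirrors across the alphabet (s↔h, o↔l, c↔x): positions sum to 25. This is the alphabet-reversal cipher (Atbash): a becomes z, b becomes y, etc.
Undoing it on xlzxs: x↔c, l↔o, z↔a, x↔c, s↔h.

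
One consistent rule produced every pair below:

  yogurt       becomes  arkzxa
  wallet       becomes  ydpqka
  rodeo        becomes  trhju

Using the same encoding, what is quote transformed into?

sxsyk

In yogurt: y→a is +2, o→r is +3, g→k is +4, u→z is +5 — the shift increases by 1 each position. The shift increases by 1 at each position, starting from +2: 2, 3, 4, ….
For quote: q+2=s, u+3=x, o+4=s, t+5=y, e+6=k.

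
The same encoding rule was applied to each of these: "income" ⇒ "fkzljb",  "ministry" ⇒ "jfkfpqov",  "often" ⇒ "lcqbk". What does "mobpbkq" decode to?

present

Compare letters: i→f is +23, n→k is +23, c→z is +23 — a constant shift. It's a constant shift of +23 (ROT23).
Undoing it on mobpbkq: m−23=p, o−23=r, b−23=e, p−23=s, b−23=e, k−23=n, q−23=t.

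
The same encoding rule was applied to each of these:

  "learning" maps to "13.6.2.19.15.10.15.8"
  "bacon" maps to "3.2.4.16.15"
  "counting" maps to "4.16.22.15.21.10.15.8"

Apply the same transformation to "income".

l is letter #12 and maps to 13: an offset of 1. Each letter is replaced by its alphabet position (a=1..z=26) + 1.
Applying it to income: i=9→10, n=14→15, c=3→4, o=15→16, m=13→14, e=5→6.

10.15.4.16.14.6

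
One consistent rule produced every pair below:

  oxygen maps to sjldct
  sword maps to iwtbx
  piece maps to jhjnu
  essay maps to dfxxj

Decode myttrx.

smooth

The output letters match the input read backwards, each shifted +5: oxygen reversed is negyxo. Read the word backwards and shift each letter +5.
Decoding myttrx: shift back: m−5=h, y−5=t, t−5=o, t−5=o, r−5=m, x−5=s → htooms; then reverse → smooth.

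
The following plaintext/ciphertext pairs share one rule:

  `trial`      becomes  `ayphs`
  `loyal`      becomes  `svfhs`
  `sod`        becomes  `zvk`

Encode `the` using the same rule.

aol

Compare letters: t→a is +7, r→y is +7, i→p is +7 — a constant shift. Each letter is shifted forward by 7 in the alphabet (a Caesar shift of +7).
On the: t+7=a, h+7=o, e+7=l.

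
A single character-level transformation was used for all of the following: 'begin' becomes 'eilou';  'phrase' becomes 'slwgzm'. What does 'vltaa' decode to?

shout

In begin: b→e is +3, e→i is +4, g→l is +5, i→o is +6 — the shift increases by 1 each position. Each letter shifts forward by (position + 3), i.e. 3, 4, 5, … — the shift grows by one for each successive letter.
Reversing it on vltaa: v−3=s, l−4=h, t−5=o, a−6=u, a−7=t.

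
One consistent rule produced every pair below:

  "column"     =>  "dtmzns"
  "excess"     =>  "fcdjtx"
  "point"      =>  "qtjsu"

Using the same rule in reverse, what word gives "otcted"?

Shifts by position in column: pos 0: c→d (+1), pos 1: o→t (+5), pos 2: l→m (+1), pos 3: u→z (+5) — repeating every 2. A repeating key of period 2 is used — shifts +1, +5 over and over.
Reversing it on otcted: o−1=n, t−5=o, c−1=b, t−5=o, e−1=d, d−5=y.

nobody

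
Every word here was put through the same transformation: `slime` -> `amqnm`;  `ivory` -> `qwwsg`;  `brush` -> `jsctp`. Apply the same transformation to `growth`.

oswxbi

Shifts by position in slime: pos 0: s→a (+8), pos 1: l→m (+1), pos 2: i→q (+8), pos 3: m→n (+1) — repeating every 2. The shifts repeat in a cycle of length 2: positions 0,1,… shift by +8, +1, then the pattern repeats.
On growth: g+8=o, r+1=s, o+8=w, w+1=x, t+8=b, h+1=i.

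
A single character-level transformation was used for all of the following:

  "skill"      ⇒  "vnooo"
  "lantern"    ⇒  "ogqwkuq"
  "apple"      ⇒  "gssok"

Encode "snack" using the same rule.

The shift depends on letter class: consonant s→v is +3, but vowel i→o is +6. Vowels shift forward by 6 and consonants shift forward by 3.
Applying it to snack: s(cons)+3=v, n(cons)+3=q, a(vowel)+6=g, c(cons)+3=f, k(cons)+3=n.

vqgfn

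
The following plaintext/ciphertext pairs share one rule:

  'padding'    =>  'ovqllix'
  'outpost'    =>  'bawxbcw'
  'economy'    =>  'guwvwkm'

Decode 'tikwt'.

The output letters match the input read backwards, each shifted +8: padding reversed is gniddap. The word is reversed, then every letter is shifted forward by 8.
Undoing it on tikwt: shift back: t−8=l, i−8=a, k−8=c, w−8=o, t−8=l → lacol; then reverse → local.

local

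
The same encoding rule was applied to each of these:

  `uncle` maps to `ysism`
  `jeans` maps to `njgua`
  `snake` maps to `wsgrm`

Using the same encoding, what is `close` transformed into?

The shift increases by 1 at each position, starting from +4: 4, 5, 6, ….
On close: c+4=g, l+5=q, o+6=u, s+7=z, e+8=m.

gquzm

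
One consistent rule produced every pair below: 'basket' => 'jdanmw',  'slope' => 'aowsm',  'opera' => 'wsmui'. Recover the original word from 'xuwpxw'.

A repeating key of period 2 is used — shifts +8, +3 over and over.
Reversing it on xuwpxw: x−8=p, u−3=r, w−8=o, p−3=m, x−8=p, w−3=t.

prompt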